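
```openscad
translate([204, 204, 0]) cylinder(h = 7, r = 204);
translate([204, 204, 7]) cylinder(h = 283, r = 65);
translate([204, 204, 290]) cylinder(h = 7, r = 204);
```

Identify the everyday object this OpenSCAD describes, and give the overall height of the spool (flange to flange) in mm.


A spool. The overall height is 297 mm.

Three coaxial cylinders, large–small–large — a spool. Two 7 mm flanges and a 283 mm core give 7 + 283 + 7 = 297 mm.


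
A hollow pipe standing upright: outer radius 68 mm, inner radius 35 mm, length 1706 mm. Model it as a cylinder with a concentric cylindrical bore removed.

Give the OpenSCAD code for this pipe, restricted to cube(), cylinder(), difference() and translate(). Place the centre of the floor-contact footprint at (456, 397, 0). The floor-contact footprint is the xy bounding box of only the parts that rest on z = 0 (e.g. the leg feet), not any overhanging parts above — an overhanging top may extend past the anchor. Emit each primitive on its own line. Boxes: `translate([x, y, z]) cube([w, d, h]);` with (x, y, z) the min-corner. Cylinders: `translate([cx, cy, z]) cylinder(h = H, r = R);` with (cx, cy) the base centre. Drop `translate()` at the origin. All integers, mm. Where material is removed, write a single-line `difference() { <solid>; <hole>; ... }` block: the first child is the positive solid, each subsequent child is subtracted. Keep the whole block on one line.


difference() { translate([456, 397, 0]) cylinder(h = 1706, r = 68); translate([456, 397, 0]) cylinder(h = 1706, r = 35); }


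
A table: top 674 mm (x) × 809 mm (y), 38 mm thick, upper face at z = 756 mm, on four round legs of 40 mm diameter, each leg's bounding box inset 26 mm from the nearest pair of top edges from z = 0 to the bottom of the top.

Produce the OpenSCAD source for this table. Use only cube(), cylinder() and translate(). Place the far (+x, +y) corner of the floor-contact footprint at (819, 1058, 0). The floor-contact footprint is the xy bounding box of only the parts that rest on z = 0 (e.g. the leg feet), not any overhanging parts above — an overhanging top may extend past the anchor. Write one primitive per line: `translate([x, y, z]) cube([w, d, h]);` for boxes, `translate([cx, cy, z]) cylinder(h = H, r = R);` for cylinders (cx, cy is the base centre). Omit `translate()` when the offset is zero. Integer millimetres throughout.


translate([171, 275, 718]) cube([674, 809, 38]);
translate([217, 321, 0]) cylinder(h = 718, r = 20);
translate([799, 321, 0]) cylinder(h = 718, r = 20);
translate([217, 1038, 0]) cylinder(h = 718, r = 20);
translate([799, 1038, 0]) cylinder(h = 718, r = 20);


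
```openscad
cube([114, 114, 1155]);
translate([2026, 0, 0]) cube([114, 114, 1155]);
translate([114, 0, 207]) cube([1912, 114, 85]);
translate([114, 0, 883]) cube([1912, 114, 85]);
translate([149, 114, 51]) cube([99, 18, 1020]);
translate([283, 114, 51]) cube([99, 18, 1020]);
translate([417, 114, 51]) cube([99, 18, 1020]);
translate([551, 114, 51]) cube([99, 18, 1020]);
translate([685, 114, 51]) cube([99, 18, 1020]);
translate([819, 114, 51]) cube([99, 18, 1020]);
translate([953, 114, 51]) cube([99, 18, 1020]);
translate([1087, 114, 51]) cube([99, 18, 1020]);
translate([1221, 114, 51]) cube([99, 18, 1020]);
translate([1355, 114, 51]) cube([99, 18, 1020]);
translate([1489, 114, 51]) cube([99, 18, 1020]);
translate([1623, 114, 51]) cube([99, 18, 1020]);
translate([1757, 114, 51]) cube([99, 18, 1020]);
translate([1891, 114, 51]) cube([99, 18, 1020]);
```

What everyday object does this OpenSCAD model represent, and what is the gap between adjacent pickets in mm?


A fence section. The picket gap is 35 mm.

Two posts, two rails, 14 pickets — a fence section. Span 1912 mm holds 14 pickets of 99 mm with 15 equal gaps: ⌊(1912 − 14·99) / 15⌋ = 35 mm.


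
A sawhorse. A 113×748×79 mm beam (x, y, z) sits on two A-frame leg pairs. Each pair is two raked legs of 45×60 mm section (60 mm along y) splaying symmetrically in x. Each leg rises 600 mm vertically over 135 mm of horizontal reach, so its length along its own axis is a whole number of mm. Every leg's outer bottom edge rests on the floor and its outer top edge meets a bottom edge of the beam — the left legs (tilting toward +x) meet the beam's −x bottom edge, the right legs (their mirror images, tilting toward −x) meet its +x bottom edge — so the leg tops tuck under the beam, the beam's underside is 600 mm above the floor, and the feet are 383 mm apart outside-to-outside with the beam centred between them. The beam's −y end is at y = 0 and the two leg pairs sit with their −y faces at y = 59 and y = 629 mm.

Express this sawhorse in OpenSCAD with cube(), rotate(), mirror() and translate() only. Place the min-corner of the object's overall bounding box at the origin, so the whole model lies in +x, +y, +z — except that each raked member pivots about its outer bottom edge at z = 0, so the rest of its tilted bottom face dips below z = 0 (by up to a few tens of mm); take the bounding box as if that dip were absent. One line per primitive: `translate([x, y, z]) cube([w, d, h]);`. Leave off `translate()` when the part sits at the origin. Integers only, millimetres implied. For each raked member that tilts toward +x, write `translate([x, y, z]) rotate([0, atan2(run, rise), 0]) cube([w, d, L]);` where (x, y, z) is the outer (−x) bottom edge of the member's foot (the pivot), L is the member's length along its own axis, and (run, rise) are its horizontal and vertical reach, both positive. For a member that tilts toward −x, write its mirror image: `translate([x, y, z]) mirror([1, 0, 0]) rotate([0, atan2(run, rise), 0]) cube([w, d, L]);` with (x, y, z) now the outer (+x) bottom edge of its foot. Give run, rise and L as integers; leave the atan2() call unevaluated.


translate([135, 0, 600]) cube([113, 748, 79]);
translate([0, 59, 0]) rotate([0, atan2(135, 600), 0]) cube([45, 60, 615]);
translate([383, 59, 0]) mirror([1, 0, 0]) rotate([0, atan2(135, 600), 0]) cube([45, 60, 615]);
translate([0, 629, 0]) rotate([0, atan2(135, 600), 0]) cube([45, 60, 615]);
translate([383, 629, 0]) mirror([1, 0, 0]) rotate([0, atan2(135, 600), 0]) cube([45, 60, 615]);


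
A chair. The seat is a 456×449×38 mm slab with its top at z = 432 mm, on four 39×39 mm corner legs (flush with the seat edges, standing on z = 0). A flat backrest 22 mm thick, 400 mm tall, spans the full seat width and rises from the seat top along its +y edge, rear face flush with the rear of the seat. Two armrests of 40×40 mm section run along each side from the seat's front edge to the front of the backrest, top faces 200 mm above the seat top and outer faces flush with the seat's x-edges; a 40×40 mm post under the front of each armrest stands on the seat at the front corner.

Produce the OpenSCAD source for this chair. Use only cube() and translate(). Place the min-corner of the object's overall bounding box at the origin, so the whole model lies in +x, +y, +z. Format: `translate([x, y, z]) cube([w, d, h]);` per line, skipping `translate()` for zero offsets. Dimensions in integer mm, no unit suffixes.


translate([0, 0, 394]) cube([456, 449, 38]);
cube([39, 39, 394]);
translate([417, 0, 0]) cube([39, 39, 394]);
translate([0, 410, 0]) cube([39, 39, 394]);
translate([417, 410, 0]) cube([39, 39, 394]);
translate([0, 427, 432]) cube([456, 22, 400]);
translate([0, 0, 592]) cube([40, 427, 40]);
translate([416, 0, 592]) cube([40, 427, 40]);
translate([0, 0, 432]) cube([40, 40, 160]);
translate([416, 0, 432]) cube([40, 40, 160]);


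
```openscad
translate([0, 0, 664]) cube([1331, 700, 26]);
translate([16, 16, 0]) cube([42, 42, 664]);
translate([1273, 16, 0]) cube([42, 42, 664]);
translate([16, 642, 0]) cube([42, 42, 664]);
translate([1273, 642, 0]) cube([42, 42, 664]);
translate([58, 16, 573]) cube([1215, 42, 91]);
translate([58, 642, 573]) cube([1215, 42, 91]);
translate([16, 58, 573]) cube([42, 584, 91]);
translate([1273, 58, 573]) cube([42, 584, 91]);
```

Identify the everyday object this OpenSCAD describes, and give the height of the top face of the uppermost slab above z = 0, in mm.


A table. The table height is 690 mm.

A 1331×700×26 slab sits at z = 664 on four 42 mm square posts — a table. The top surface is at 664 + 26 = 690 mm.


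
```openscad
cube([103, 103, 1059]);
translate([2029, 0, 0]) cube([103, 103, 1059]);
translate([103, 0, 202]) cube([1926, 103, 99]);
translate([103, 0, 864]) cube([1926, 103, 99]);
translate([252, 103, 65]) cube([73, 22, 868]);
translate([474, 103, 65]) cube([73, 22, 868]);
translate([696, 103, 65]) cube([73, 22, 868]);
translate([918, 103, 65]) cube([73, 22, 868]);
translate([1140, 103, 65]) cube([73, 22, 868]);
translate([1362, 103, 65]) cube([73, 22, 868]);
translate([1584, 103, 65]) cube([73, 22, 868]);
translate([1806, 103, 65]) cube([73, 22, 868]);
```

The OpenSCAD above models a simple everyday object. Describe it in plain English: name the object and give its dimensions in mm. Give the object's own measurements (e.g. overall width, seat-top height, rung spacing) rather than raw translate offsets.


A fence section. Two 103×103 mm posts, 1059 mm tall, stand on the floor with a clear span of 1926 mm between their inner faces. Two horizontal rails of 103×99 mm section span the gap between the posts with their undersides at z = 202 mm and z = 864 mm, flush with the posts' −y face. 8 pickets, each 73 mm wide, 22 mm thick and 868 mm tall, are fixed to the +y face of the rails with their bottoms at z = 65 mm, spaced across the span with a 149 mm gap after the −x post and between neighbouring pickets, with 150 mm left before the +x post.


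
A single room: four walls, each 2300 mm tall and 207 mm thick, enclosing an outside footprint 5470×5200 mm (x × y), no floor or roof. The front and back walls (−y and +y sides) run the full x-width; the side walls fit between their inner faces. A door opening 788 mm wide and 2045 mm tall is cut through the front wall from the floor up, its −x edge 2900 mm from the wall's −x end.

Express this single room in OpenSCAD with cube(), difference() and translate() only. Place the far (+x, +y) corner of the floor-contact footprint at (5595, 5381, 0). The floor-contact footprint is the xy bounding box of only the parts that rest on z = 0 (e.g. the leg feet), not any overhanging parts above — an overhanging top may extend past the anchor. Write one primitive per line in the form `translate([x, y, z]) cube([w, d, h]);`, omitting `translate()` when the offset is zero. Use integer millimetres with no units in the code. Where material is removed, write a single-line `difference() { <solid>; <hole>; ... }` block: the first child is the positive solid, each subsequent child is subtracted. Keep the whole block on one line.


difference() { translate([125, 181, 0]) cube([5470, 207, 2300]); translate([3025, 181, 0]) cube([788, 207, 2045]); }
translate([125, 5174, 0]) cube([5470, 207, 2300]);
translate([125, 388, 0]) cube([207, 4786, 2300]);
translate([5388, 388, 0]) cube([207, 4786, 2300]);


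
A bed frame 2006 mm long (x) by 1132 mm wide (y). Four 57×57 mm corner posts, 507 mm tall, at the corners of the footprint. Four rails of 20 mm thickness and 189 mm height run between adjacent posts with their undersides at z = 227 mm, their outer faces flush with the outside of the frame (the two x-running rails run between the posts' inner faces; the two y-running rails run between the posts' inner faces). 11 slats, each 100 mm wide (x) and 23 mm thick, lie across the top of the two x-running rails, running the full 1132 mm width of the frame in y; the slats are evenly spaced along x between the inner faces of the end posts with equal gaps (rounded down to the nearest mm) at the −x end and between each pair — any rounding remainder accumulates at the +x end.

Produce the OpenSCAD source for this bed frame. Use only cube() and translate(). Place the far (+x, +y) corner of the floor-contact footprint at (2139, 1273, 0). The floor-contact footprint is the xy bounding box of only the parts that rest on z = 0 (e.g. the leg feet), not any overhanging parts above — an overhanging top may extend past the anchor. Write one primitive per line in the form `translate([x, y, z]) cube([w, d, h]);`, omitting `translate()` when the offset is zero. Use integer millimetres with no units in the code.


translate([133, 141, 0]) cube([57, 57, 507]);
translate([133, 1216, 0]) cube([57, 57, 507]);
translate([2082, 141, 0]) cube([57, 57, 507]);
translate([2082, 1216, 0]) cube([57, 57, 507]);
translate([190, 141, 227]) cube([1892, 20, 189]);
translate([190, 1253, 227]) cube([1892, 20, 189]);
translate([133, 198, 227]) cube([20, 1018, 189]);
translate([2119, 198, 227]) cube([20, 1018, 189]);
translate([256, 141, 416]) cube([100, 1132, 23]);
translate([422, 141, 416]) cube([100, 1132, 23]);
translate([588, 141, 416]) cube([100, 1132, 23]);
translate([754, 141, 416]) cube([100, 1132, 23]);
translate([920, 141, 416]) cube([100, 1132, 23]);
translate([1086, 141, 416]) cube([100, 1132, 23]);
translate([1252, 141, 416]) cube([100, 1132, 23]);
translate([1418, 141, 416]) cube([100, 1132, 23]);
translate([1584, 141, 416]) cube([100, 1132, 23]);
translate([1750, 141, 416]) cube([100, 1132, 23]);
translate([1916, 141, 416]) cube([100, 1132, 23]);


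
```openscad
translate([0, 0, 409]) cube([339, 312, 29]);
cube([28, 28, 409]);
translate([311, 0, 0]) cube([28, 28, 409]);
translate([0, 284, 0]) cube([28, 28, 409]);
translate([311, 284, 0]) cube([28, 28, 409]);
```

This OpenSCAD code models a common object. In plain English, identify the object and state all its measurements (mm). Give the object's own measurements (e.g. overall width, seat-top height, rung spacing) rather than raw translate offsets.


A simple wooden stool: a rectangular seat 339 mm (x) by 312 mm (y), 29 mm thick, top face at z = 438 mm, on four square legs, each 28×28 mm in cross-section. The legs rest on z = 0, each flush with a corner of the seat.


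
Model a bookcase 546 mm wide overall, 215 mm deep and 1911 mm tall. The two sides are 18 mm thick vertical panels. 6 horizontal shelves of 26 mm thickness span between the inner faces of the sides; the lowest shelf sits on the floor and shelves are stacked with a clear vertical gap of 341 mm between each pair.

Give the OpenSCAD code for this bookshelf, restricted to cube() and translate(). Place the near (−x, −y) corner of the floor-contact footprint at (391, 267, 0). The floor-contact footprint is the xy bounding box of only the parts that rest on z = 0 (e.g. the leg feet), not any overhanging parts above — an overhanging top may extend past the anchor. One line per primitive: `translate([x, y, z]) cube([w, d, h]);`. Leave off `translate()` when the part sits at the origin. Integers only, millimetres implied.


translate([391, 267, 0]) cube([18, 215, 1911]);
translate([919, 267, 0]) cube([18, 215, 1911]);
translate([409, 267, 0]) cube([510, 215, 26]);
translate([409, 267, 367]) cube([510, 215, 26]);
translate([409, 267, 734]) cube([510, 215, 26]);
translate([409, 267, 1101]) cube([510, 215, 26]);
translate([409, 267, 1468]) cube([510, 215, 26]);
translate([409, 267, 1835]) cube([510, 215, 26]);


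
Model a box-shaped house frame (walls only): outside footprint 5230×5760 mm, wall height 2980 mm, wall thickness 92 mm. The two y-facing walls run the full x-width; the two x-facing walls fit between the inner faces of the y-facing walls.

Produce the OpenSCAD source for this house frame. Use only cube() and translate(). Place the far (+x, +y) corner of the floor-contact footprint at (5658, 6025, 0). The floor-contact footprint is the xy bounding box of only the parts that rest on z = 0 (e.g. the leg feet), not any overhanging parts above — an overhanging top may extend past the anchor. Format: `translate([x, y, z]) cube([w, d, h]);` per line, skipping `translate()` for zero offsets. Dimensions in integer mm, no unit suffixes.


translate([428, 265, 0]) cube([5230, 92, 2980]);
translate([428, 5933, 0]) cube([5230, 92, 2980]);
translate([428, 357, 0]) cube([92, 5576, 2980]);
translate([5566, 357, 0]) cube([92, 5576, 2980]);


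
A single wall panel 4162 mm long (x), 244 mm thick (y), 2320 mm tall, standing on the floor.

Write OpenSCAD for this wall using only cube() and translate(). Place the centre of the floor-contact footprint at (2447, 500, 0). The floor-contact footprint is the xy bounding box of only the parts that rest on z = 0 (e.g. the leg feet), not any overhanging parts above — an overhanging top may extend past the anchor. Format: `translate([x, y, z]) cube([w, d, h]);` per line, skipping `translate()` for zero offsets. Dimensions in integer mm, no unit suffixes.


translate([366, 378, 0]) cube([4162, 244, 2320]);


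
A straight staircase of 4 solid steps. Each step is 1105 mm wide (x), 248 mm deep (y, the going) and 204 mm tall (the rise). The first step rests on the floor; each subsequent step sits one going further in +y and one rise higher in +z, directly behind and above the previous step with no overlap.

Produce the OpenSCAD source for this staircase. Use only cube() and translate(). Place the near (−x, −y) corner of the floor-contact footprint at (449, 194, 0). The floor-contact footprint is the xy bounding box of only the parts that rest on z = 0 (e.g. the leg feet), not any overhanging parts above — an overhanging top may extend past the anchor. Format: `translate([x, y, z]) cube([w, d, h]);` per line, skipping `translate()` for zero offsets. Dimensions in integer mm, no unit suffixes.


translate([449, 194, 0]) cube([1105, 248, 204]);
translate([449, 442, 204]) cube([1105, 248, 204]);
translate([449, 690, 408]) cube([1105, 248, 204]);
translate([449, 938, 612]) cube([1105, 248, 204]);


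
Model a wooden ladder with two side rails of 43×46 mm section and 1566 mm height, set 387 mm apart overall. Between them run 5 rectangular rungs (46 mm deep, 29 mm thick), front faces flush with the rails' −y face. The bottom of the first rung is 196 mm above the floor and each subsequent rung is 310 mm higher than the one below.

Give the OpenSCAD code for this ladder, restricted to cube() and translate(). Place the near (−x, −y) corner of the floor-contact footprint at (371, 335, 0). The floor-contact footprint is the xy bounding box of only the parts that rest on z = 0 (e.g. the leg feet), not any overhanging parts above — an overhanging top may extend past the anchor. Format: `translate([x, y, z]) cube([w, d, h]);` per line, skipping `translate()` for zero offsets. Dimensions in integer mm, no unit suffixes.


translate([371, 335, 0]) cube([43, 46, 1566]);
translate([715, 335, 0]) cube([43, 46, 1566]);
translate([414, 335, 196]) cube([301, 46, 29]);
translate([414, 335, 506]) cube([301, 46, 29]);
translate([414, 335, 816]) cube([301, 46, 29]);
translate([414, 335, 1126]) cube([301, 46, 29]);
translate([414, 335, 1436]) cube([301, 46, 29]);


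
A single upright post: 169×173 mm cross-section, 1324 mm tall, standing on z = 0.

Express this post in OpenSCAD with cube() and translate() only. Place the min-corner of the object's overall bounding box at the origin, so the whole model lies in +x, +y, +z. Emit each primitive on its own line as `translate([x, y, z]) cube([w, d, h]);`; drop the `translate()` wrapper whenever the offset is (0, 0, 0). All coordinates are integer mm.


cube([169, 173, 1324]);


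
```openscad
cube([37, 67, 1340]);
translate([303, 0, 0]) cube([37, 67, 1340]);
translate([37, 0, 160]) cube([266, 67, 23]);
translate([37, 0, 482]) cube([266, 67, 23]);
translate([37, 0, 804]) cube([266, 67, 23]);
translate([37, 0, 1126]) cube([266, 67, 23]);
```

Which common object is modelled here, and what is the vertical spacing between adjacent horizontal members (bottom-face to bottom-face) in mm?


A ladder. The rung spacing is 322 mm.

Two tall 37×67 posts with 4 short bars between them — a ladder. Adjacent rungs sit at z = 160 and z = 482, so the spacing is 482 − 160 = 322 mm.


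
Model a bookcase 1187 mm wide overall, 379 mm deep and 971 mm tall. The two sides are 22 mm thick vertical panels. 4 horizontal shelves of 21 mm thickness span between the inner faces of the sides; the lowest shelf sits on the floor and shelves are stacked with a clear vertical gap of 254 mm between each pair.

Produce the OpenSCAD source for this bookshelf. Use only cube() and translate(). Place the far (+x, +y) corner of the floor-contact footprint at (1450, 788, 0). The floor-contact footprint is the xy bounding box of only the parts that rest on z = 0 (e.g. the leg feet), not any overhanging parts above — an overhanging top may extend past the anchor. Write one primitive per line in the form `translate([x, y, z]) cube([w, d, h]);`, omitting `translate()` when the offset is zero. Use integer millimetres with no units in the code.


translate([263, 409, 0]) cube([22, 379, 971]);
translate([1428, 409, 0]) cube([22, 379, 971]);
translate([285, 409, 0]) cube([1143, 379, 21]);
translate([285, 409, 275]) cube([1143, 379, 21]);
translate([285, 409, 550]) cube([1143, 379, 21]);
translate([285, 409, 825]) cube([1143, 379, 21]);


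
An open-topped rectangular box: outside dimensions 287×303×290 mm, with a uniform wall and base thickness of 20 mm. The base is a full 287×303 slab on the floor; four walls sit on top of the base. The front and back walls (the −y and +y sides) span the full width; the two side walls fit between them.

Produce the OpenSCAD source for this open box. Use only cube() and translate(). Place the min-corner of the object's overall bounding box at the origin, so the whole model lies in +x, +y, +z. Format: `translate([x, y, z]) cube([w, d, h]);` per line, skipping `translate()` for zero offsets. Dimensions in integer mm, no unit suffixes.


cube([287, 303, 20]);
translate([0, 0, 20]) cube([287, 20, 270]);
translate([0, 283, 20]) cube([287, 20, 270]);
translate([0, 20, 20]) cube([20, 263, 270]);
translate([267, 20, 20]) cube([20, 263, 270]);


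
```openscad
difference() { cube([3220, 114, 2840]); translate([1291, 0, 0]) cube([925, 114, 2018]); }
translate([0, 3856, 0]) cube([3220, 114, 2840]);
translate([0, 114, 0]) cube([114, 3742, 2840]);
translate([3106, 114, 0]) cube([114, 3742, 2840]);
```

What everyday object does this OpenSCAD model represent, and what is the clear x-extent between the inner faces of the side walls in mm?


A single room. The interior width is 2992 mm.

Four walls enclosing a rectangle with a door in the front wall — a room. Outside width 3220 minus two 114 mm walls gives 2992 mm.


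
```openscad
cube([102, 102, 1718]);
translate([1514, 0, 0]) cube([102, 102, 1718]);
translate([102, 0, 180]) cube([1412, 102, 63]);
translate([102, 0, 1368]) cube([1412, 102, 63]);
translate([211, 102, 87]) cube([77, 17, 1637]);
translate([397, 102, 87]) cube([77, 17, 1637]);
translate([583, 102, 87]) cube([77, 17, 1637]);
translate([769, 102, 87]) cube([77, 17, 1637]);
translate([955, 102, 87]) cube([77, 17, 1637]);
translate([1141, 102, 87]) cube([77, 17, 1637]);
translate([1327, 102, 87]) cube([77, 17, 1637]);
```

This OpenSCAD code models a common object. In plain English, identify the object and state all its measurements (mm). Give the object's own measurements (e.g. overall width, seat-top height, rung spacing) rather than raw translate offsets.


A fence section. Two 102×102 mm posts, 1718 mm tall, stand on the floor with a clear span of 1412 mm between their inner faces. Two horizontal rails of 102×63 mm section span the gap between the posts with their undersides at z = 180 mm and z = 1368 mm, flush with the posts' −y face. 7 pickets, each 77 mm wide, 17 mm thick and 1637 mm tall, are fixed to the +y face of the rails with their bottoms at z = 87 mm, spaced across the span with a 109 mm gap after the −x post and between neighbouring pickets, with 110 mm left before the +x post.


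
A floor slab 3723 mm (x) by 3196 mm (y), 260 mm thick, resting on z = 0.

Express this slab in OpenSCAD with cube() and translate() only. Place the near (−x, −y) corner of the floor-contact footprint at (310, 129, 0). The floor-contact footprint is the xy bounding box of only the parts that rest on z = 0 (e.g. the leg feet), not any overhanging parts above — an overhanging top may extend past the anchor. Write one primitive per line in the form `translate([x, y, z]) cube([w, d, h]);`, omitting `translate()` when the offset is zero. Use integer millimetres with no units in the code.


translate([310, 129, 0]) cube([3723, 3196, 260]);


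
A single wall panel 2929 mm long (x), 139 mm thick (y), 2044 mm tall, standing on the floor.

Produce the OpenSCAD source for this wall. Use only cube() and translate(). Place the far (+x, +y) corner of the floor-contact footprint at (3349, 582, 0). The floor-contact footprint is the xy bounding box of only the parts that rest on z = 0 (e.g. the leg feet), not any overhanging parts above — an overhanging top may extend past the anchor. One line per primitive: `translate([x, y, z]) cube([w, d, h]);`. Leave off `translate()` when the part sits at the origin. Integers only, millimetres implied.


translate([420, 443, 0]) cube([2929, 139, 2044]);


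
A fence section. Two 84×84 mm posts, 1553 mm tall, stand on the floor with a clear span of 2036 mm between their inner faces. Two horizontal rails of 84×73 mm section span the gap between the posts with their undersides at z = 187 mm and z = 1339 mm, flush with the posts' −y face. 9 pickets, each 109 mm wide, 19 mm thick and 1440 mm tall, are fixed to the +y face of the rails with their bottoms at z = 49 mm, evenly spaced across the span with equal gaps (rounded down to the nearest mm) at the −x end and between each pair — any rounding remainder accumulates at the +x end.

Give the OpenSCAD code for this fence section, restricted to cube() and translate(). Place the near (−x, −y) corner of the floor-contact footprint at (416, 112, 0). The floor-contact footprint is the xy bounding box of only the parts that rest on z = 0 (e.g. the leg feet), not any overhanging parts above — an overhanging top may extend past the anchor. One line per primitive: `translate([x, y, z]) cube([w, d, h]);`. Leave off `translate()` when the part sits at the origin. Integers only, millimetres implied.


translate([416, 112, 0]) cube([84, 84, 1553]);
translate([2536, 112, 0]) cube([84, 84, 1553]);
translate([500, 112, 187]) cube([2036, 84, 73]);
translate([500, 112, 1339]) cube([2036, 84, 73]);
translate([605, 196, 49]) cube([109, 19, 1440]);
translate([819, 196, 49]) cube([109, 19, 1440]);
translate([1033, 196, 49]) cube([109, 19, 1440]);
translate([1247, 196, 49]) cube([109, 19, 1440]);
translate([1461, 196, 49]) cube([109, 19, 1440]);
translate([1675, 196, 49]) cube([109, 19, 1440]);
translate([1889, 196, 49]) cube([109, 19, 1440]);
translate([2103, 196, 49]) cube([109, 19, 1440]);
translate([2317, 196, 49]) cube([109, 19, 1440]);


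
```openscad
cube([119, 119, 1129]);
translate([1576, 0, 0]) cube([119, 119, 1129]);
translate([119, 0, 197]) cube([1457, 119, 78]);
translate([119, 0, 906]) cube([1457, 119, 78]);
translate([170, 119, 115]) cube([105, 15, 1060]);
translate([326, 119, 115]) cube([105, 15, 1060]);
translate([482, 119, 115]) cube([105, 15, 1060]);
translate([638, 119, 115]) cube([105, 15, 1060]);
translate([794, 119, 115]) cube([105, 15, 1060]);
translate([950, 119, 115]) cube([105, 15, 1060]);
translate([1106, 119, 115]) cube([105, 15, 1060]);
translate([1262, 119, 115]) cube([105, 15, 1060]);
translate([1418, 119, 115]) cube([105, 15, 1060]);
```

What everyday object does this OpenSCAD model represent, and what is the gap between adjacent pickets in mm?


A fence section. The picket gap is 51 mm.

Two posts, two rails, 9 pickets — a fence section. Span 1457 mm holds 9 pickets of 105 mm with 10 equal gaps: ⌊(1457 − 9·105) / 10⌋ = 51 mm.


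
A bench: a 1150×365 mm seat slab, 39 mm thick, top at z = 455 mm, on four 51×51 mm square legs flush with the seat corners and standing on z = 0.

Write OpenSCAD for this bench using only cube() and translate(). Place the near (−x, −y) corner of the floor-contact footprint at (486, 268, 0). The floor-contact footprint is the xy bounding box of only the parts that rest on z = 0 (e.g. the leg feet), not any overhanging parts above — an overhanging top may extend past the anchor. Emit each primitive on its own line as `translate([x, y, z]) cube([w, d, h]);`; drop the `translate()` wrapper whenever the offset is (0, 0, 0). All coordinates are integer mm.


translate([486, 268, 416]) cube([1150, 365, 39]);
translate([486, 268, 0]) cube([51, 51, 416]);
translate([486, 582, 0]) cube([51, 51, 416]);
translate([1585, 268, 0]) cube([51, 51, 416]);
translate([1585, 582, 0]) cube([51, 51, 416]);


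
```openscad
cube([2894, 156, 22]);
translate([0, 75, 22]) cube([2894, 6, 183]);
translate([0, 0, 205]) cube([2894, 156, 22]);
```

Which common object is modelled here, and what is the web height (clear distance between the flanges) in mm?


An I-beam. The web height is 183 mm.

Two wide flanges with a thin centred web — an I-beam. Overall 227 mm minus two 22 mm flanges gives a web of 227 − 2·22 = 183 mm.


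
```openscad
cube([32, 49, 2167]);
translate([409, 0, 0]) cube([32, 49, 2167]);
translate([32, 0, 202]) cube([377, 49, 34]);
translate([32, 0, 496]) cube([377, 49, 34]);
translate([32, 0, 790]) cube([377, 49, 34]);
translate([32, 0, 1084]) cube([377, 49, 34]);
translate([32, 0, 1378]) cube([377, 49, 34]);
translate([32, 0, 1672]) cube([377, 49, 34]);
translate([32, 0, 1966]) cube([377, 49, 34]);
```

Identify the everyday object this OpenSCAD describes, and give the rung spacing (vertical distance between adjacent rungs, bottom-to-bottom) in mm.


A ladder. The rung spacing is 294 mm.

Two tall 32×49 posts with 7 short bars between them — a ladder. Adjacent rungs sit at z = 202 and z = 496, so the spacing is 496 − 202 = 294 mm.


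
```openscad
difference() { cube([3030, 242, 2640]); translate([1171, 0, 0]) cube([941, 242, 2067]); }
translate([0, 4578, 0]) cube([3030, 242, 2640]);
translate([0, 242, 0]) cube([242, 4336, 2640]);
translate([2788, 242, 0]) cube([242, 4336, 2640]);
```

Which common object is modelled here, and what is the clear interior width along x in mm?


A single room. The interior width is 2546 mm.

Four walls enclosing a rectangle with a door in the front wall — a room. Outside width 3030 minus two 242 mm walls gives 2546 mm.


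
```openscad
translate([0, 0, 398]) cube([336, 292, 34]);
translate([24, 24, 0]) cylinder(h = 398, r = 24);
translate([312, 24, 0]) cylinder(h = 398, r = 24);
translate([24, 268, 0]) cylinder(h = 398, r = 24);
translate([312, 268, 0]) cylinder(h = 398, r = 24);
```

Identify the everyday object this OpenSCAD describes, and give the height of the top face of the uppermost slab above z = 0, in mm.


A stool. The seat height is 432 mm.

A 336×292×34 slab at z = 398 on four corner cylinders — a stool. The seat top is 398 + 34 = 432 mm.


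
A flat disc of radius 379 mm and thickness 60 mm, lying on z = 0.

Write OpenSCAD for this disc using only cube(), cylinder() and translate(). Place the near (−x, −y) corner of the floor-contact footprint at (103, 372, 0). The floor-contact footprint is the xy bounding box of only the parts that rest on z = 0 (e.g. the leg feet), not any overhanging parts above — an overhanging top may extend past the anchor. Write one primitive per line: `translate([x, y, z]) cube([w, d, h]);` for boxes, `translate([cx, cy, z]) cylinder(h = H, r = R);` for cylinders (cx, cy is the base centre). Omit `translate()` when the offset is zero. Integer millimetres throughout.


translate([482, 751, 0]) cylinder(h = 60, r = 379);


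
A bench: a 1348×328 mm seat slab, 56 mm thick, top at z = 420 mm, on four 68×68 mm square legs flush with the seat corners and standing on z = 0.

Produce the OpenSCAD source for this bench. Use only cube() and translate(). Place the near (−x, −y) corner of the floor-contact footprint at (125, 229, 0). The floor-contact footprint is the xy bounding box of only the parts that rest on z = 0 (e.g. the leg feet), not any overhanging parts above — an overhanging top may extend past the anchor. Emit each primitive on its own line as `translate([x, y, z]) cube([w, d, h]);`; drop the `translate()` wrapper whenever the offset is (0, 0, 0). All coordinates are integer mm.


// leg_h = 420 − 56 = 364
translate([125, 229, 364]) cube([1348, 328, 56]);
translate([125, 229, 0]) cube([68, 68, 364]);
translate([125, 489, 0]) cube([68, 68, 364]);
translate([1405, 229, 0]) cube([68, 68, 364]);
translate([1405, 489, 0]) cube([68, 68, 364]);


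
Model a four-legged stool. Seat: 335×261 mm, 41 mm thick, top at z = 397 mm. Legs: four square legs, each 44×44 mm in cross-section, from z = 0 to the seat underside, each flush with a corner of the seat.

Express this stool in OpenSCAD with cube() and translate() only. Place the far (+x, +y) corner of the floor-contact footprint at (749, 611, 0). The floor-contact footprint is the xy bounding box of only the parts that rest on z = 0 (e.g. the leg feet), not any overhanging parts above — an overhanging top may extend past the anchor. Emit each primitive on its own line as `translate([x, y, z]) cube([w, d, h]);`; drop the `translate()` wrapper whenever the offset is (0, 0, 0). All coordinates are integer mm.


translate([414, 350, 356]) cube([335, 261, 41]);
translate([414, 350, 0]) cube([44, 44, 356]);
translate([705, 350, 0]) cube([44, 44, 356]);
translate([414, 567, 0]) cube([44, 44, 356]);
translate([705, 567, 0]) cube([44, 44, 356]);


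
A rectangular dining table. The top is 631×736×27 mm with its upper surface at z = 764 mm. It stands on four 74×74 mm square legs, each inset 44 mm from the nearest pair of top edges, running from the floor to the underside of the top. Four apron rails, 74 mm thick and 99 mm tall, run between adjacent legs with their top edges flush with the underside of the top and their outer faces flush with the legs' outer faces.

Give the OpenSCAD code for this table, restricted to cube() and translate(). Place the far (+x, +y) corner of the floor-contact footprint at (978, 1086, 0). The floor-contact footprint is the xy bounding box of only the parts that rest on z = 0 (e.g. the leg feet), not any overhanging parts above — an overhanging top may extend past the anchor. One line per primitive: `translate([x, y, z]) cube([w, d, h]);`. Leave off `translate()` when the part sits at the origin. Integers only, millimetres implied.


translate([391, 394, 737]) cube([631, 736, 27]);
translate([435, 438, 0]) cube([74, 74, 737]);
translate([904, 438, 0]) cube([74, 74, 737]);
translate([435, 1012, 0]) cube([74, 74, 737]);
translate([904, 1012, 0]) cube([74, 74, 737]);
translate([509, 438, 638]) cube([395, 74, 99]);
translate([509, 1012, 638]) cube([395, 74, 99]);
translate([435, 512, 638]) cube([74, 500, 99]);
translate([904, 512, 638]) cube([74, 500, 99]);


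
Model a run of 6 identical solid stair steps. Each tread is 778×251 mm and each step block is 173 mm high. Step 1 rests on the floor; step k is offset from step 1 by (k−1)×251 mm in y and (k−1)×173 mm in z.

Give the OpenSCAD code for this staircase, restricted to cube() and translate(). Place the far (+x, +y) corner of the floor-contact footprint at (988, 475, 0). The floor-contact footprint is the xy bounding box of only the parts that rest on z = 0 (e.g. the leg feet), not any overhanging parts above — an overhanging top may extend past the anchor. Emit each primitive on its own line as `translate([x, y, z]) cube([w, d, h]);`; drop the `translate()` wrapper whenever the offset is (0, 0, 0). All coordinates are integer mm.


translate([210, 224, 0]) cube([778, 251, 173]);
translate([210, 475, 173]) cube([778, 251, 173]);
translate([210, 726, 346]) cube([778, 251, 173]);
translate([210, 977, 519]) cube([778, 251, 173]);
translate([210, 1228, 692]) cube([778, 251, 173]);
translate([210, 1479, 865]) cube([778, 251, 173]);


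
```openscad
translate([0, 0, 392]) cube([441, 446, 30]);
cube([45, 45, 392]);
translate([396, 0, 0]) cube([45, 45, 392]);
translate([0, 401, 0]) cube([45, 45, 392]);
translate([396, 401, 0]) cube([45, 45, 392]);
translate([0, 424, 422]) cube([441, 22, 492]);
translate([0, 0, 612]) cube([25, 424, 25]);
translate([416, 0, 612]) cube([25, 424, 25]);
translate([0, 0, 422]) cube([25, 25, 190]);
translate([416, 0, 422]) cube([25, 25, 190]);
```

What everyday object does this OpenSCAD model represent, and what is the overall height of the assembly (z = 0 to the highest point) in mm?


A chair. The overall height is 914 mm.

A slab on four corner posts with a tall panel at the back — a chair. The seat slab sits at z = 392 with thickness 30, and the 492 mm backrest starts at the seat top, so the overall height is 392 + 30 + 492 = 914 mm.


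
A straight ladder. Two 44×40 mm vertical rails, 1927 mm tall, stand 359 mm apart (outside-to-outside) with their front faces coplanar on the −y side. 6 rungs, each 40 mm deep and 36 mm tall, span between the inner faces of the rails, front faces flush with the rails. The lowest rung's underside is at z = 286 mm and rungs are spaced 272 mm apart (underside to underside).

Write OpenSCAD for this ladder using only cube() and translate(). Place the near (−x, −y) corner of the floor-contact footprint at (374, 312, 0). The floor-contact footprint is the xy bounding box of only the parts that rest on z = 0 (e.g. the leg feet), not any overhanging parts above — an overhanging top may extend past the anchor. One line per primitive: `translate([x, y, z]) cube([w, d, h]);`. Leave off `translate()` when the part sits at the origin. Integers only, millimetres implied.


translate([374, 312, 0]) cube([44, 40, 1927]);
translate([689, 312, 0]) cube([44, 40, 1927]);
translate([418, 312, 286]) cube([271, 40, 36]);
translate([418, 312, 558]) cube([271, 40, 36]);
translate([418, 312, 830]) cube([271, 40, 36]);
translate([418, 312, 1102]) cube([271, 40, 36]);
translate([418, 312, 1374]) cube([271, 40, 36]);
translate([418, 312, 1646]) cube([271, 40, 36]);


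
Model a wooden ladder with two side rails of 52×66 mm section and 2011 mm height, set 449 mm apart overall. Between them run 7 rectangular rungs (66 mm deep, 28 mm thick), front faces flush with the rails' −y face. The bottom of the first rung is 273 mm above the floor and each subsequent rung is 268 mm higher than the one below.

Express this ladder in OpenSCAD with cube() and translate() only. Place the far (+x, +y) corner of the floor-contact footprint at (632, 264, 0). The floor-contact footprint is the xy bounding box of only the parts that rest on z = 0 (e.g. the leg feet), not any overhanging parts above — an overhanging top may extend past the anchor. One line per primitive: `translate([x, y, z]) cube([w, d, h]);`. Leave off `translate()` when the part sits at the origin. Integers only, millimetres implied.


// rung span = 449 - 2*52 = 345
// rung[k] z = 273 + k*268
translate([183, 198, 0]) cube([52, 66, 2011]);
translate([580, 198, 0]) cube([52, 66, 2011]);
translate([235, 198, 273]) cube([345, 66, 28]);
translate([235, 198, 541]) cube([345, 66, 28]);
translate([235, 198, 809]) cube([345, 66, 28]);
translate([235, 198, 1077]) cube([345, 66, 28]);
translate([235, 198, 1345]) cube([345, 66, 28]);
translate([235, 198, 1613]) cube([345, 66, 28]);
translate([235, 198, 1881]) cube([345, 66, 28]);


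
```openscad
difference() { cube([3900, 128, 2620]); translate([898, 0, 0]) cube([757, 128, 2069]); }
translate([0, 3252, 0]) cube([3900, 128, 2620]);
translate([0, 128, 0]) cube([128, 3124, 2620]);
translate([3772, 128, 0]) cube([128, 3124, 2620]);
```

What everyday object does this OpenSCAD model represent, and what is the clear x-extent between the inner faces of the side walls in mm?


A single room. The interior width is 3644 mm.

Four walls enclosing a rectangle with a door in the front wall — a room. Outside width 3900 minus two 128 mm walls gives 3644 mm.


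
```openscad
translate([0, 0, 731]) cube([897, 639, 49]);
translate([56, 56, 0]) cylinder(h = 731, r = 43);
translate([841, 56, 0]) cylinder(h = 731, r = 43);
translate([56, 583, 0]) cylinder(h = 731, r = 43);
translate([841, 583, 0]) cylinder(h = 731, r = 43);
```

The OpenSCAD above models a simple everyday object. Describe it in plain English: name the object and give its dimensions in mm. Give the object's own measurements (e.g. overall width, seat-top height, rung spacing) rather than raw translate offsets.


A rectangular dining table. The top is 897×639×49 mm with its upper surface at z = 780 mm. It stands on four round legs of 86 mm diameter, each leg's bounding box inset 13 mm from the nearest pair of top edges, running from the floor to the underside of the top.
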